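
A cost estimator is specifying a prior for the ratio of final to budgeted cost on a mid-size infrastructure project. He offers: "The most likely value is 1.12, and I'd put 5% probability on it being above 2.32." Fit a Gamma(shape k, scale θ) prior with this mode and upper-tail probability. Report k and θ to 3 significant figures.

k ≈ 6.21, θ ≈ 0.215

Gamma(k,θ) with k>1 has mode (k−1)θ, so θ = 1.12/(k−1).
Need P(X < 2.32) = 0.95 with θ tied to k this way. Start at k = 2, θ = 1.12: P(X<2.32) ≈ 0.613.
Too low — raise k to concentrate. Iterating converges to k ≈ 6.21.
Then θ = 1.12/(6.21−1) ≈ 0.215.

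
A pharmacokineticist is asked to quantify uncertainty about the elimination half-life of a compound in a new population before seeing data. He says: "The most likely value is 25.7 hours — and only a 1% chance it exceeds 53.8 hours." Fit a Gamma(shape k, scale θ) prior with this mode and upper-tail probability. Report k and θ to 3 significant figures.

Gamma(k,θ) with k>1 has mode (k−1)θ, so θ = 25.7/(k−1).
Need P(X < 53.8) = 0.99 with θ tied to k this way. Start at k = 2, θ = 25.7: P(X<53.8) ≈ 0.619.
Too low — raise k to concentrate. Iterating converges to k ≈ 9.92.
Then θ = 25.7/(9.92−1) ≈ 2.88.

k ≈ 9.92, θ ≈ 2.88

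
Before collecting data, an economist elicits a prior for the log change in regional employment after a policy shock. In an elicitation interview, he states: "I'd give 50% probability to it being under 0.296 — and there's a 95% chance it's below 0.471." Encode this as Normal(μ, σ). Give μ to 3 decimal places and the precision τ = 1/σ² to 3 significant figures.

The p-quantile of Normal(μ,σ) is μ + z_p·σ, with z_{0.5} = 0 and z_{0.95} = 1.645.
Eliminate σ: μ = (z₂·x₁ − z₁·x₂)/(z₂ − z₁) = (1.645·0.296 − (0)·0.471)/1.645 = 0.296.
Then σ = (x₂ − x₁)/(z₂ − z₁) = (0.471 − 0.296)/1.645 = 0.106.
Precision τ = 1/σ² = 1/0.1064² = 88.3.

μ = 0.296, τ = 88.3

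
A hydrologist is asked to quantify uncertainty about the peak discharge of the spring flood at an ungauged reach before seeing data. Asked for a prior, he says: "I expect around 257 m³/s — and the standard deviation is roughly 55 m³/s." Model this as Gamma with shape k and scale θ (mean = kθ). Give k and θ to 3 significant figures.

For Gamma(k, scale θ): mean = kθ, variance = kθ², so CV = 1/√k.
CV = SD/mean = 55/257 = 0.214, hence k = 1/CV² = 21.8.
Then θ = mean/k = 257/21.8 = 11.8.

k ≈ 21.8, θ ≈ 11.8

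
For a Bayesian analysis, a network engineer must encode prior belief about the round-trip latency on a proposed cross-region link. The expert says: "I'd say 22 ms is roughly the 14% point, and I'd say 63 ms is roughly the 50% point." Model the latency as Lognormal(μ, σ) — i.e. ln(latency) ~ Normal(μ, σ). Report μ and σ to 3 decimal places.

μ ≈ 4.143, σ ≈ 0.974

If T ~ Lognormal(μ,σ) then ln T ~ Normal(μ,σ), so the p-quantile of ln T is μ + z_p·σ.
ln(22) = 3.091 and ln(63) = 4.143; z_{0.14} = -1.08, z_{0.5} = 0.
σ = (4.143 − 3.091)/(0 − (-1.08)) = 0.974.
μ = 3.091 − (-1.08)·0.974 = 4.143.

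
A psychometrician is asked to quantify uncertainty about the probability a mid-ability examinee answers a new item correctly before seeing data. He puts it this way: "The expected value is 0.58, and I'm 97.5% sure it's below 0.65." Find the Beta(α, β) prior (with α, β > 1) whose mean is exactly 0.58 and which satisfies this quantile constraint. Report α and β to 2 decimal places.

With mean 0.58 fixed, write α = 0.58s, β = 0.42s where s = α+β.
Need P(θ < 0.65) = 0.975 under Beta(0.58s, 0.42s). Normal approximation: (q−m)/√(m(1−m)/s) ≈ z_{0.975} = 1.96, so s ≈ 0.58·0.42·(1.96)²/(0.65−0.58)² = 191.0.
At s = 191.0: P(θ<0.65) ≈ 0.977. Adjusting to match 0.975 gives s ≈ 185.14.
So α = 0.58·185.14 ≈ 107.38, β = 0.42·185.14 ≈ 77.76.

α ≈ 107.38, β ≈ 77.76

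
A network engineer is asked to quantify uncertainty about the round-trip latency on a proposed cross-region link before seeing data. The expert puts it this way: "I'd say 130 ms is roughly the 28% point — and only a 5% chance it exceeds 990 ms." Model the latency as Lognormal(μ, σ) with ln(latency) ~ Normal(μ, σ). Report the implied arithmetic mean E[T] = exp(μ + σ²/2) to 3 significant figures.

E[T] ≈ 335 ms

If T ~ Lognormal(μ,σ) then ln T ~ Normal(μ,σ), so the p-quantile of ln T is μ + z_p·σ.
ln(130) = 4.868 and ln(990) = 6.898; z_{0.28} = -0.5828, z_{0.95} = 1.645.
σ = (6.898 − 4.868)/(1.645 − (-0.5828)) = 0.911.
μ = 4.868 − (-0.5828)·0.911 = 5.399.
E[T] = exp(μ + σ²/2) = exp(5.399 + 0.4153) = 335 ms.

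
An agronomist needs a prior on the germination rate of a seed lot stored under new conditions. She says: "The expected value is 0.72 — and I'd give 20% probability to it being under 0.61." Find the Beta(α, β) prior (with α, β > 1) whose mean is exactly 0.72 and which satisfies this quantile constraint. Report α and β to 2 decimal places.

α ≈ 7.83, β ≈ 3.04

With mean 0.72 fixed, write α = 0.72s, β = 0.28s where s = α+β.
Need P(θ < 0.61) = 0.2 under Beta(0.72s, 0.28s). Normal approximation: (q−m)/√(m(1−m)/s) ≈ z_{0.2} = -0.842, so s ≈ 0.72·0.28·(-0.842)²/(0.61−0.72)² = 11.8.
At s = 11.8: P(θ<0.61) ≈ 0.192. Adjusting to match 0.2 gives s ≈ 10.87.
So α = 0.72·10.87 ≈ 7.83, β = 0.28·10.87 ≈ 3.04.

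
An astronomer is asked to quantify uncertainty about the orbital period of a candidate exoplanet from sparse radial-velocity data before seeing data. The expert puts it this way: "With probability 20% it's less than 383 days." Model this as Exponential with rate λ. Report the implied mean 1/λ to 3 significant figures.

P(T < 383.0) = 1 − e^(−λ·383.0) = 0.2, so λ = −ln(1−0.2)/383.0 = −ln(0.8)/383.0 = 0.000583.
Mean = 1/λ = 1720 days.

mean ≈ 1720 days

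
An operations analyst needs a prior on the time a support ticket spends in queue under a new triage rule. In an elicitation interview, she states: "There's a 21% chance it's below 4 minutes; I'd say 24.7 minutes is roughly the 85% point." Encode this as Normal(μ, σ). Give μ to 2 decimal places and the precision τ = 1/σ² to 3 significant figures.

For Normal(μ,σ), the p-quantile is μ + z_p·σ. Here z_{0.21} = -0.8064, z_{0.85} = 1.036.
So 4 = μ − 0.8064σ and 24.7 = μ + 1.036σ.
Subtracting: σ = (24.7 − 4)/(1.036 − (-0.8064)) = 11.23.
Then μ = 4 − (-0.8064)·11.23 = 13.06.
Precision τ = 1/σ² = 1/11.23² = 0.00793.

μ = 13.06, τ = 0.00793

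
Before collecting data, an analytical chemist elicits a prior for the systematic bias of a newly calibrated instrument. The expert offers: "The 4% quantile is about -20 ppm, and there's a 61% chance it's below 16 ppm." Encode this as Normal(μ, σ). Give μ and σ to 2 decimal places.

For Normal(μ,σ), the p-quantile is μ + z_p·σ. Here z_{0.04} = -1.751, z_{0.61} = 0.2793.
So -20 = μ − 1.751σ and 16 = μ + 0.2793σ.
Subtracting: σ = (16 − -20)/(0.2793 − (-1.751)) = 17.73.
Then μ = -20 − (-1.751)·17.73 = 11.05.

μ = 11.05, σ = 17.73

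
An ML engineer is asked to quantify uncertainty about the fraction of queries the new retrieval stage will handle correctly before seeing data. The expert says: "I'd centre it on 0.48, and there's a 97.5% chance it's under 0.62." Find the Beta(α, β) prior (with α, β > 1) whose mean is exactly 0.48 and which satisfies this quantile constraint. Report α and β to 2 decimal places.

With mean 0.48 fixed, write α = 0.48s, β = 0.52s where s = α+β.
Need P(θ < 0.62) = 0.975 under Beta(0.48s, 0.52s). Normal approximation: (q−m)/√(m(1−m)/s) ≈ z_{0.975} = 1.96, so s ≈ 0.48·0.52·(1.96)²/(0.62−0.48)² = 48.9.
At s = 48.9: P(θ<0.62) ≈ 0.976. Adjusting to match 0.975 gives s ≈ 48.02.
So α = 0.48·48.02 ≈ 23.05, β = 0.52·48.02 ≈ 24.97.

α ≈ 23.05, β ≈ 24.97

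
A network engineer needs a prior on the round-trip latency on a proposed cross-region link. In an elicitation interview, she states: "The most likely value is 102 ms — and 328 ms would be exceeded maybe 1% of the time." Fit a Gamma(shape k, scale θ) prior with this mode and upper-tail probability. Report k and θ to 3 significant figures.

Gamma(k,θ) with k>1 has mode (k−1)θ, so θ = 102/(k−1).
Need P(X < 328) = 0.99 with θ tied to k this way. Start at k = 2, θ = 102: P(X<328) ≈ 0.831.
Too low — raise k to concentrate. Iterating converges to k ≈ 4.24.
Then θ = 102/(4.24−1) ≈ 31.4.

k ≈ 4.24, θ ≈ 31.4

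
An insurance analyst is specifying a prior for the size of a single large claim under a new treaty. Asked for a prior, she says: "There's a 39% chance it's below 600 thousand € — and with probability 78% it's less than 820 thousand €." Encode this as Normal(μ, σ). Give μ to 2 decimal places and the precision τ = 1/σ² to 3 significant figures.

For Normal(μ,σ), the p-quantile is μ + z_p·σ. Here z_{0.39} = -0.2793, z_{0.78} = 0.7722.
So 600 = μ − 0.2793σ and 820 = μ + 0.7722σ.
Subtracting: σ = (820 − 600)/(0.7722 − (-0.2793)) = 209.22.
Then μ = 600 − (-0.2793)·209.22 = 658.44.
Precision τ = 1/σ² = 1/209.2² = 2.28e-05.

μ = 658.44, τ = 2.28e-05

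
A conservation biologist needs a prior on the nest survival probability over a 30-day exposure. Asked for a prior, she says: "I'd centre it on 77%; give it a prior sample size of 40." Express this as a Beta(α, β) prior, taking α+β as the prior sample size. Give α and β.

α = 30.8, β = 9.2

Under the effective-sample-size interpretation, Beta(α, β) has prior mean α/(α+β) and prior sample size α+β.
So α+β = 40 and α/(α+β) = 0.77, giving α = 0.77·40 = 30.8 and β = 40 − 30.8 = 9.2.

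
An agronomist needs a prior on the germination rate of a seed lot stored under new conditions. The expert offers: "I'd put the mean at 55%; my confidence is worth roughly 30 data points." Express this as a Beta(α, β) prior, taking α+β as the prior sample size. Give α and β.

α = 16.5, β = 13.5

Under the effective-sample-size interpretation, Beta(α, β) has prior mean α/(α+β) and prior sample size α+β.
So α+β = 30 and α/(α+β) = 0.55, giving α = 0.55·30 = 16.5 and β = 30 − 16.5 = 13.5.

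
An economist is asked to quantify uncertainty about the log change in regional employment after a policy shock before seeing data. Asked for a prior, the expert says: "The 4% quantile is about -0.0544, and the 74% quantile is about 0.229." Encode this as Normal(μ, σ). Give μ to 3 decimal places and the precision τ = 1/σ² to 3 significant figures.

For Normal(μ,σ), the p-quantile is μ + z_p·σ. Here z_{0.04} = -1.751, z_{0.74} = 0.6433.
So -0.0544 = μ − 1.751σ and 0.229 = μ + 0.6433σ.
Subtracting: σ = (0.229 − -0.0544)/(0.6433 − (-1.751)) = 0.118.
Then μ = -0.0544 − (-1.751)·0.118 = 0.153.
Precision τ = 1/σ² = 1/0.1184² = 71.4.

μ = 0.153, τ = 71.4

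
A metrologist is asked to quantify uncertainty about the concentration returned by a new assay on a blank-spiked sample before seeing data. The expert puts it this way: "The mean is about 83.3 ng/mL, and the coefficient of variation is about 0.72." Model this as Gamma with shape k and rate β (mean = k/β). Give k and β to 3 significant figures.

k ≈ 1.93, β ≈ 0.0232

For Gamma(k, rate β): mean = k/β, variance = k/β², so CV = 1/√k.
CV = 0.72, hence k = 1/CV² = 1.93.
Then β = k/mean = 1.93/83.3 = 0.0232.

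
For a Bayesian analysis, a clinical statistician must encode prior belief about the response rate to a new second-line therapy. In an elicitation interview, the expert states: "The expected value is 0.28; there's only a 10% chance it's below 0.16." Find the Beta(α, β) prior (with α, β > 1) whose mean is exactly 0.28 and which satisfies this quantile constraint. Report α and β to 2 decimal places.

With mean 0.28 fixed, write α = 0.28s, β = 0.72s where s = α+β.
Need P(θ < 0.16) = 0.1 under Beta(0.28s, 0.72s). Normal approximation: (q−m)/√(m(1−m)/s) ≈ z_{0.1} = -1.28, so s ≈ 0.28·0.72·(-1.28)²/(0.16−0.28)² = 23.0.
At s = 23.0: P(θ<0.16) ≈ 0.086. Adjusting to match 0.1 gives s ≈ 20.59.
So α = 0.28·20.59 ≈ 5.76, β = 0.72·20.59 ≈ 14.82.

α ≈ 5.76, β ≈ 14.82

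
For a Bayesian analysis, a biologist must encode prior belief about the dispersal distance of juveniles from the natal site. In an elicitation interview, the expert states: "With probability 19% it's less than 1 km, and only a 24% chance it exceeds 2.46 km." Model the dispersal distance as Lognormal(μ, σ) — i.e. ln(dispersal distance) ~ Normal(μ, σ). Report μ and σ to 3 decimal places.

μ ≈ 0.499, σ ≈ 0.568

If T ~ Lognormal(μ,σ) then ln T ~ Normal(μ,σ), so the p-quantile of ln T is μ + z_p·σ.
ln(1) = 0 and ln(2.46) = 0.9002; z_{0.19} = -0.8779, z_{0.76} = 0.7063.
σ = (0.9002 − 0)/(0.7063 − (-0.8779)) = 0.568.
μ = 0 − (-0.8779)·0.568 = 0.499.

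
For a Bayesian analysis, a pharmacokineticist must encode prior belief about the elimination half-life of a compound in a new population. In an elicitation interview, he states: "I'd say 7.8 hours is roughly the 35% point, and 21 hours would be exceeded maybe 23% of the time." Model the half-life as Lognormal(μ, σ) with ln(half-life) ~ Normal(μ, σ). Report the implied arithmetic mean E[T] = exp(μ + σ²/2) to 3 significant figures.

If T ~ Lognormal(μ,σ) then ln T ~ Normal(μ,σ), so the p-quantile of ln T is μ + z_p·σ.
ln(7.8) = 2.054 and ln(21) = 3.045; z_{0.35} = -0.3853, z_{0.77} = 0.7388.
σ = (3.045 − 2.054)/(0.7388 − (-0.3853)) = 0.881.
μ = 2.054 − (-0.3853)·0.881 = 2.394.
E[T] = exp(μ + σ²/2) = exp(2.394 + 0.3881) = 16.1 hours.

E[T] ≈ 16.1 hours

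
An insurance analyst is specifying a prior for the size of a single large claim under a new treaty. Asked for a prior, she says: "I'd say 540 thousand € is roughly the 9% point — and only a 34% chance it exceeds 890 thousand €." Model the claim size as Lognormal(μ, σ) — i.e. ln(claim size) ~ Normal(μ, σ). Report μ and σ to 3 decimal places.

If T ~ Lognormal(μ,σ) then ln T ~ Normal(μ,σ), so the p-quantile of ln T is μ + z_p·σ.
ln(540) = 6.292 and ln(890) = 6.791; z_{0.09} = -1.341, z_{0.66} = 0.4125.
σ = (6.791 − 6.292)/(0.4125 − (-1.341)) = 0.285.
μ = 6.292 − (-1.341)·0.285 = 6.674.

μ ≈ 6.674, σ ≈ 0.285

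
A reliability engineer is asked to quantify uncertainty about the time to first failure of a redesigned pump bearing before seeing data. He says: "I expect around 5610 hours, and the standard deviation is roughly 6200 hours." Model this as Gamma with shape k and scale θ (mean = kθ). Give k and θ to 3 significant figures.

k ≈ 0.819, θ ≈ 6850

For Gamma(k, scale θ): mean = kθ, variance = kθ², so CV = 1/√k.
CV = SD/mean = 6200/5610 = 1.105, hence k = 1/CV² = 0.819.
Then θ = mean/k = 5610/0.819 = 6850.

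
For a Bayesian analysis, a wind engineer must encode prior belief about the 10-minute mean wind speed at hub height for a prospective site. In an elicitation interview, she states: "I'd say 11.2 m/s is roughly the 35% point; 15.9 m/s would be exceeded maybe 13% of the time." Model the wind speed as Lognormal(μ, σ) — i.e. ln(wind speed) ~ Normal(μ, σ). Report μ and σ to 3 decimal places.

If T ~ Lognormal(μ,σ) then ln T ~ Normal(μ,σ), so the p-quantile of ln T is μ + z_p·σ.
ln(11.2) = 2.416 and ln(15.9) = 2.766; z_{0.35} = -0.3853, z_{0.87} = 1.126.
σ = (2.766 − 2.416)/(1.126 − (-0.3853)) = 0.232.
μ = 2.416 − (-0.3853)·0.232 = 2.505.

μ ≈ 2.505, σ ≈ 0.232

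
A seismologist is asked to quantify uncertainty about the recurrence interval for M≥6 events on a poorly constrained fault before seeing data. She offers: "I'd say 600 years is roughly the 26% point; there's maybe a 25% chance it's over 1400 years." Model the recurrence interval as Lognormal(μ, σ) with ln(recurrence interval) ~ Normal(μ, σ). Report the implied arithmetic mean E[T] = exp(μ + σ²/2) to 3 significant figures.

If T ~ Lognormal(μ,σ) then ln T ~ Normal(μ,σ), so the p-quantile of ln T is μ + z_p·σ.
ln(600) = 6.397 and ln(1400) = 7.244; z_{0.26} = -0.6433, z_{0.75} = 0.6745.
σ = (7.244 − 6.397)/(0.6745 − (-0.6433)) = 0.643.
μ = 6.397 − (-0.6433)·0.643 = 6.811.
E[T] = exp(μ + σ²/2) = exp(6.811 + 0.2067) = 1120 years.

E[T] ≈ 1120 years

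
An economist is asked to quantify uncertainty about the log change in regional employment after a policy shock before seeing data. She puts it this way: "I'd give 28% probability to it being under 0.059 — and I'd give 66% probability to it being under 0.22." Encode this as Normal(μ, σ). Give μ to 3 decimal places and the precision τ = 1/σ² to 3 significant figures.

The p-quantile of Normal(μ,σ) is μ + z_p·σ, with z_{0.28} = -0.5828 and z_{0.66} = 0.4125.
Eliminate σ: μ = (z₂·x₁ − z₁·x₂)/(z₂ − z₁) = (0.4125·0.059 − (-0.5828)·0.22)/0.9953 = 0.153.
Then σ = (x₂ − x₁)/(z₂ − z₁) = (0.22 − 0.059)/0.9953 = 0.162.
Precision τ = 1/σ² = 1/0.1618² = 38.2.

μ = 0.153, τ = 38.2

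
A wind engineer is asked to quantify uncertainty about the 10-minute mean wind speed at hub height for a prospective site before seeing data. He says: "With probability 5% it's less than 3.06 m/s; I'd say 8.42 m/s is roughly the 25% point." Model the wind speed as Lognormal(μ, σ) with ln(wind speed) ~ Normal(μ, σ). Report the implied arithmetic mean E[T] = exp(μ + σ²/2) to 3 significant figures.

If T ~ Lognormal(μ,σ) then ln T ~ Normal(μ,σ), so the p-quantile of ln T is μ + z_p·σ.
ln(3.06) = 1.118 and ln(8.42) = 2.131; z_{0.05} = -1.645, z_{0.25} = -0.6745.
σ = (2.131 − 1.118)/(-0.6745 − (-1.645)) = 1.043.
μ = 1.118 − (-1.645)·1.043 = 2.834.
E[T] = exp(μ + σ²/2) = exp(2.834 + 0.5440) = 29.3 m/s.

E[T] ≈ 29.3 m/s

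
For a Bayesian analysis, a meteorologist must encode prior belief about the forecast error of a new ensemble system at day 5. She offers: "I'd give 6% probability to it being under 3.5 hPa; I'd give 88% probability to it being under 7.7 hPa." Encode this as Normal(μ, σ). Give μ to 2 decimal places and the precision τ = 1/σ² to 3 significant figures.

The p-quantile of Normal(μ,σ) is μ + z_p·σ, with z_{0.06} = -1.555 and z_{0.88} = 1.175.
Eliminate σ: μ = (z₂·x₁ − z₁·x₂)/(z₂ − z₁) = (1.175·3.5 − (-1.555)·7.7)/2.73 = 5.89.
Then σ = (x₂ − x₁)/(z₂ − z₁) = (7.7 − 3.5)/2.73 = 1.54.
Precision τ = 1/σ² = 1/1.539² = 0.422.

μ = 5.89, τ = 0.422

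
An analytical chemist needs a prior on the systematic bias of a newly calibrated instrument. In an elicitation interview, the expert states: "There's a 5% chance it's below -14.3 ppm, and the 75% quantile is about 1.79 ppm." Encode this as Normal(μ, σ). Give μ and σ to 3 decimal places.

The p-quantile of Normal(μ,σ) is μ + z_p·σ, with z_{0.05} = -1.645 and z_{0.75} = 0.6745.
Eliminate σ: μ = (z₂·x₁ − z₁·x₂)/(z₂ − z₁) = (0.6745·-14.3 − (-1.645)·1.79)/2.319 = -2.889.
Then σ = (x₂ − x₁)/(z₂ − z₁) = (1.79 − -14.3)/2.319 = 6.937.

μ = -2.889, σ = 6.937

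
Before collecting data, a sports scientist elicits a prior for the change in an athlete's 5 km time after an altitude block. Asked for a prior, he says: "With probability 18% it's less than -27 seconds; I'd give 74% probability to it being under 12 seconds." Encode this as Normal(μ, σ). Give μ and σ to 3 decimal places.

For Normal(μ,σ), the p-quantile is μ + z_p·σ. Here z_{0.18} = -0.9154, z_{0.74} = 0.6433.
So -27 = μ − 0.9154σ and 12 = μ + 0.6433σ.
Subtracting: σ = (12 − -27)/(0.6433 − (-0.9154)) = 25.021.
Then μ = -27 − (-0.9154)·25.021 = -4.097.

μ = -4.097, σ = 25.021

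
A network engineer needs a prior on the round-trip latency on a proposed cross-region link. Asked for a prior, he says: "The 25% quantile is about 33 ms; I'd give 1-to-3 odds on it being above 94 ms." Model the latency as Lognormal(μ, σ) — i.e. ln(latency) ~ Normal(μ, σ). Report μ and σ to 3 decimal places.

If T ~ Lognormal(μ,σ) then ln T ~ Normal(μ,σ), so the p-quantile of ln T is μ + z_p·σ.
ln(33) = 3.497 and ln(94) = 4.543; z_{0.25} = -0.6745, z_{0.75} = 0.6745.
σ = (4.543 − 3.497)/(0.6745 − (-0.6745)) = 0.776.
μ = 3.497 − (-0.6745)·0.776 = 4.020.

μ ≈ 4.020, σ ≈ 0.776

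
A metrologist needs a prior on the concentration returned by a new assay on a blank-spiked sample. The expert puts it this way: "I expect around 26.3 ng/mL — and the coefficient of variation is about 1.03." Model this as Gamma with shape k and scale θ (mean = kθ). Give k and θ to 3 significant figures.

k ≈ 0.943, θ ≈ 27.9

For Gamma(k, scale θ): mean = kθ, variance = kθ², so CV = 1/√k.
CV = 1.03, hence k = 1/CV² = 0.943.
Then θ = mean/k = 26.3/0.943 = 27.9.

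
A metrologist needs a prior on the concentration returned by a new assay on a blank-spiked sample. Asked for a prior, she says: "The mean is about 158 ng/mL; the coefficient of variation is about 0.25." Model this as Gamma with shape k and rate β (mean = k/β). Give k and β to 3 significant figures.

For Gamma(k, rate β): mean = k/β, variance = k/β², so CV = 1/√k.
CV = 0.25, hence k = 1/CV² = 16.
Then β = k/mean = 16/158 = 0.101.

k ≈ 16, β ≈ 0.101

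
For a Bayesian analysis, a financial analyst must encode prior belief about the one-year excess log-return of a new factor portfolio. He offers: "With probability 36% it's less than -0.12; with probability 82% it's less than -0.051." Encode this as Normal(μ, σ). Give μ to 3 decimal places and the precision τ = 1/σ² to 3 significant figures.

The p-quantile of Normal(μ,σ) is μ + z_p·σ, with z_{0.36} = -0.3585 and z_{0.82} = 0.9154.
Eliminate σ: μ = (z₂·x₁ − z₁·x₂)/(z₂ − z₁) = (0.9154·-0.12 − (-0.3585)·-0.051)/1.274 = -0.101.
Then σ = (x₂ − x₁)/(z₂ − z₁) = (-0.051 − -0.12)/1.274 = 0.054.
Precision τ = 1/σ² = 1/0.05417² = 341.

μ = -0.101, τ = 341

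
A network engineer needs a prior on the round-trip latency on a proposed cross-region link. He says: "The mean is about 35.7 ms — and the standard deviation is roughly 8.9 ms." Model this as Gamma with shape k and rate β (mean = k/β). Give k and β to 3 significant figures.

k ≈ 16.1, β ≈ 0.451

For Gamma(k, rate β): mean = k/β, variance = k/β², so CV = 1/√k.
CV = SD/mean = 8.9/35.7 = 0.2493, hence k = 1/CV² = 16.1.
Then β = k/mean = 16.1/35.7 = 0.451.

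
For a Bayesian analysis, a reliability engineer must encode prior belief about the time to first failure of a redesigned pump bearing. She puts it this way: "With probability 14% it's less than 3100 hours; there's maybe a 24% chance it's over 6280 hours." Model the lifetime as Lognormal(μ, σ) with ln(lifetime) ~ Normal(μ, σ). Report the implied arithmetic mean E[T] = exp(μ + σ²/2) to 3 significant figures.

If T ~ Lognormal(μ,σ) then ln T ~ Normal(μ,σ), so the p-quantile of ln T is μ + z_p·σ.
ln(3100) = 8.039 and ln(6280) = 8.745; z_{0.14} = -1.08, z_{0.76} = 0.7063.
σ = (8.745 − 8.039)/(0.7063 − (-1.08)) = 0.395.
μ = 8.039 − (-1.08)·0.395 = 8.466.
E[T] = exp(μ + σ²/2) = exp(8.466 + 0.0781) = 5140 hours.

E[T] ≈ 5140 hours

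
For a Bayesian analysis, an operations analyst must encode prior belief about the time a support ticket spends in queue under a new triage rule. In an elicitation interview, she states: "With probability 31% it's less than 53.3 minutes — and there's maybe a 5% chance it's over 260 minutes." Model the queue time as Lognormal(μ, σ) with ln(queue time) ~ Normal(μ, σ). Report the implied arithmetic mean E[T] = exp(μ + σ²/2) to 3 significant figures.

E[T] ≈ 101 minutes

If T ~ Lognormal(μ,σ) then ln T ~ Normal(μ,σ), so the p-quantile of ln T is μ + z_p·σ.
ln(53.3) = 3.976 and ln(260) = 5.561; z_{0.31} = -0.4959, z_{0.95} = 1.645.
σ = (5.561 − 3.976)/(1.645 − (-0.4959)) = 0.740.
μ = 3.976 − (-0.4959)·0.740 = 4.343.
E[T] = exp(μ + σ²/2) = exp(4.343 + 0.2740) = 101 minutes.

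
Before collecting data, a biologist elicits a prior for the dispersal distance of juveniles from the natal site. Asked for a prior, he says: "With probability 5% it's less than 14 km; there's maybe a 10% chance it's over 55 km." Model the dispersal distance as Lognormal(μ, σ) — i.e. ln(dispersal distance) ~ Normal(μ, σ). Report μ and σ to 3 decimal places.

μ ≈ 3.408, σ ≈ 0.468

If T ~ Lognormal(μ,σ) then ln T ~ Normal(μ,σ), so the p-quantile of ln T is μ + z_p·σ.
ln(14) = 2.639 and ln(55) = 4.007; z_{0.05} = -1.645, z_{0.9} = 1.282.
σ = (4.007 − 2.639)/(1.282 − (-1.645)) = 0.468.
μ = 2.639 − (-1.645)·0.468 = 3.408.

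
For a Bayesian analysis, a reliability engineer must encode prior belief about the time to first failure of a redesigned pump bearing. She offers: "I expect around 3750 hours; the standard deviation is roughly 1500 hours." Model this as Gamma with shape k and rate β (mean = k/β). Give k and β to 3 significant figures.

For Gamma(k, rate β): mean = k/β, variance = k/β², so CV = 1/√k.
CV = SD/mean = 1500/3750 = 0.4, hence k = 1/CV² = 6.25.
Then β = k/mean = 6.25/3750 = 0.00167.

k ≈ 6.25, β ≈ 0.00167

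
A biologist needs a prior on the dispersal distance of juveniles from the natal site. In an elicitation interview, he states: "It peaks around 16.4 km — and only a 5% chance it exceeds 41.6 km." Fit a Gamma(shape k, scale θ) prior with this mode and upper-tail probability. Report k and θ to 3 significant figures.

Gamma(k,θ) with k>1 has mode (k−1)θ, so θ = 16.4/(k−1).
Need P(X < 41.6) = 0.95 with θ tied to k this way. Start at k = 2, θ = 16.4: P(X<41.6) ≈ 0.720.
Too low — raise k to concentrate. Iterating converges to k ≈ 4.13.
Then θ = 16.4/(4.13−1) ≈ 5.24.

k ≈ 4.13, θ ≈ 5.24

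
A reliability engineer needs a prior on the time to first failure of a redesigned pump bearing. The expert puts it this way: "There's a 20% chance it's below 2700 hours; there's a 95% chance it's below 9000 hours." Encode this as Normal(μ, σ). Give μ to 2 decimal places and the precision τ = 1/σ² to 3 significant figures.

The p-quantile of Normal(μ,σ) is μ + z_p·σ, with z_{0.2} = -0.8416 and z_{0.95} = 1.645.
Eliminate σ: μ = (z₂·x₁ − z₁·x₂)/(z₂ − z₁) = (1.645·2700 − (-0.8416)·9000)/2.486 = 4832.42.
Then σ = (x₂ − x₁)/(z₂ − z₁) = (9000 − 2700)/2.486 = 2533.71.
Precision τ = 1/σ² = 1/2534² = 1.56e-07.

μ = 4832.42, τ = 1.56e-07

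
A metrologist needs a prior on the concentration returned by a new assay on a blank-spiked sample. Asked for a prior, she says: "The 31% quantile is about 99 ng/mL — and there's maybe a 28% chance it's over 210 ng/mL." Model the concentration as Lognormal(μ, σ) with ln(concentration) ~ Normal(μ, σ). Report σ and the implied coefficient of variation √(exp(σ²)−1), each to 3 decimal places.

If T ~ Lognormal(μ,σ) then ln T ~ Normal(μ,σ), so the p-quantile of ln T is μ + z_p·σ.
ln(99) = 4.595 and ln(210) = 5.347; z_{0.31} = -0.4959, z_{0.72} = 0.5828.
σ = (5.347 − 4.595)/(0.5828 − (-0.4959)) = 0.697.
μ = 4.595 − (-0.4959)·0.697 = 4.941.
CV = √(exp(σ²)−1) = √(exp(0.4860)−1) = 0.791.

σ ≈ 0.697, CV ≈ 0.791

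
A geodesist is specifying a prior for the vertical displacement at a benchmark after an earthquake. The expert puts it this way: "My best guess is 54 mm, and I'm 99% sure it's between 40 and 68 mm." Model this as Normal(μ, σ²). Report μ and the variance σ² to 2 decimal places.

μ = 54.00, σ² = 29.54

A symmetric 99% interval runs μ ± z·σ with z = 2.576.
Half-width = 14, so σ = 14/2.576 = 5.435 and σ² = 29.54.
μ is the stated best guess, 54.00.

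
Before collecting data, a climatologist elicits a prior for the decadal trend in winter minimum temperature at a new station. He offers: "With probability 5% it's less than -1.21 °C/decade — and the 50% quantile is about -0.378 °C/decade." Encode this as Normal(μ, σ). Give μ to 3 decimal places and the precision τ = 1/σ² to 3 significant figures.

μ = -0.378, τ = 3.91

The p-quantile of Normal(μ,σ) is μ + z_p·σ, with z_{0.05} = -1.645 and z_{0.5} = 0.
Eliminate σ: μ = (z₂·x₁ − z₁·x₂)/(z₂ − z₁) = (0·-1.21 − (-1.645)·-0.378)/1.645 = -0.378.
Then σ = (x₂ − x₁)/(z₂ − z₁) = (-0.378 − -1.21)/1.645 = 0.506.
Precision τ = 1/σ² = 1/0.5058² = 3.91.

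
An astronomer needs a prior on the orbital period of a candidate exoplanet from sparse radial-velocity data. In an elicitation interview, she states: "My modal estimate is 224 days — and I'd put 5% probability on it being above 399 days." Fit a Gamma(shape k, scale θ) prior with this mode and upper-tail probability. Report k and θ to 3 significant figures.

Gamma(k,θ) with k>1 has mode (k−1)θ, so θ = 224/(k−1).
Need P(X < 399) = 0.95 with θ tied to k this way. Start at k = 2, θ = 224: P(X<399) ≈ 0.532.
Too low — raise k to concentrate. Iterating converges to k ≈ 9.36.
Then θ = 224/(9.36−1) ≈ 26.8.

k ≈ 9.36, θ ≈ 26.8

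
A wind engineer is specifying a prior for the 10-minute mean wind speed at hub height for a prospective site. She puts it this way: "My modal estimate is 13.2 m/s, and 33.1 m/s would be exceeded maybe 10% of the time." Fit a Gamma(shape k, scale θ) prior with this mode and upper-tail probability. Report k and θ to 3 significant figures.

Gamma(k,θ) with k>1 has mode (k−1)θ, so θ = 13.2/(k−1).
Need P(X < 33.1) = 0.9 with θ tied to k this way. Start at k = 2, θ = 13.2: P(X<33.1) ≈ 0.714.
Too low — raise k to concentrate. Iterating converges to k ≈ 3.27.
Then θ = 13.2/(3.27−1) ≈ 5.81.

k ≈ 3.27, θ ≈ 5.81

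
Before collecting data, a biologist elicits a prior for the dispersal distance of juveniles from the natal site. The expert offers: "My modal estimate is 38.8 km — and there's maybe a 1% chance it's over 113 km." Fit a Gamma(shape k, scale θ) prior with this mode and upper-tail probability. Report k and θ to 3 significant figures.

Gamma(k,θ) with k>1 has mode (k−1)θ, so θ = 38.8/(k−1).
Need P(X < 113) = 0.99 with θ tied to k this way. Start at k = 2, θ = 38.8: P(X<113) ≈ 0.787.
Too low — raise k to concentrate. Iterating converges to k ≈ 4.97.
Then θ = 38.8/(4.97−1) ≈ 9.78.

k ≈ 4.97, θ ≈ 9.78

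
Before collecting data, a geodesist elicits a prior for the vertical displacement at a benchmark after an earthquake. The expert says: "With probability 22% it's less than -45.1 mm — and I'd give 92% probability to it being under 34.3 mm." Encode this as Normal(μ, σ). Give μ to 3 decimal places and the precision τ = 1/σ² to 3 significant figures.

The p-quantile of Normal(μ,σ) is μ + z_p·σ, with z_{0.22} = -0.7722 and z_{0.92} = 1.405.
Eliminate σ: μ = (z₂·x₁ − z₁·x₂)/(z₂ − z₁) = (1.405·-45.1 − (-0.7722)·34.3)/2.177 = -16.940.
Then σ = (x₂ − x₁)/(z₂ − z₁) = (34.3 − -45.1)/2.177 = 36.468.
Precision τ = 1/σ² = 1/36.47² = 0.000752.

μ = -16.940, τ = 0.000752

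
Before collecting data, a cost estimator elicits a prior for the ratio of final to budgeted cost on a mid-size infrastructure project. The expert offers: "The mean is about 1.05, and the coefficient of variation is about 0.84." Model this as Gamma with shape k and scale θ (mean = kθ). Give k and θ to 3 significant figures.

For Gamma(k, scale θ): mean = kθ, variance = kθ², so CV = 1/√k.
CV = 0.84, hence k = 1/CV² = 1.42.
Then θ = mean/k = 1.05/1.42 = 0.741.

k ≈ 1.42, θ ≈ 0.741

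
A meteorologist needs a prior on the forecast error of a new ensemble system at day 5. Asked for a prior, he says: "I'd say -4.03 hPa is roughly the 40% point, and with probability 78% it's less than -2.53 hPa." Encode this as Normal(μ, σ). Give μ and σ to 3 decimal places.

The p-quantile of Normal(μ,σ) is μ + z_p·σ, with z_{0.4} = -0.2533 and z_{0.78} = 0.7722.
Eliminate σ: μ = (z₂·x₁ − z₁·x₂)/(z₂ − z₁) = (0.7722·-4.03 − (-0.2533)·-2.53)/1.026 = -3.659.
Then σ = (x₂ − x₁)/(z₂ − z₁) = (-2.53 − -4.03)/1.026 = 1.463.

μ = -3.659, σ = 1.463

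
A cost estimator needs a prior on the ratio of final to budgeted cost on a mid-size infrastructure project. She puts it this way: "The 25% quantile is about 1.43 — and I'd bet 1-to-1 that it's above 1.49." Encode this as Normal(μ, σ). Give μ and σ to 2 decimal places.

μ = 1.49, σ = 0.09

For Normal(μ,σ), the p-quantile is μ + z_p·σ. Here z_{0.25} = -0.6745, z_{0.5} = 0.
So 1.43 = μ − 0.6745σ and 1.49 = μ + 0σ.
Subtracting: σ = (1.49 − 1.43)/(0 − (-0.6745)) = 0.09.
Then μ = 1.43 − (-0.6745)·0.09 = 1.49.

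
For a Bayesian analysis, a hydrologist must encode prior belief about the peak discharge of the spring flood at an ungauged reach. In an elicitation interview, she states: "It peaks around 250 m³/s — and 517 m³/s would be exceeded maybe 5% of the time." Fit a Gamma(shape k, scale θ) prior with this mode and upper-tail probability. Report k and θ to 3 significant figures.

k ≈ 6.24, θ ≈ 47.7

Gamma(k,θ) with k>1 has mode (k−1)θ, so θ = 250/(k−1).
Need P(X < 517) = 0.95 with θ tied to k this way. Start at k = 2, θ = 250: P(X<517) ≈ 0.612.
Too low — raise k to concentrate. Iterating converges to k ≈ 6.24.
Then θ = 250/(6.24−1) ≈ 47.7.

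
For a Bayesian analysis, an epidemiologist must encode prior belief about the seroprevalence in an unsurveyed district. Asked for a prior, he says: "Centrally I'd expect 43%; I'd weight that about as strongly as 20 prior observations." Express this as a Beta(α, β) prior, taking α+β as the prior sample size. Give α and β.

Under the effective-sample-size interpretation, Beta(α, β) has prior mean α/(α+β) and prior sample size α+β.
So α+β = 20 and α/(α+β) = 0.43, giving α = 0.43·20 = 8.6 and β = 20 − 8.6 = 11.4.

α = 8.6, β = 11.4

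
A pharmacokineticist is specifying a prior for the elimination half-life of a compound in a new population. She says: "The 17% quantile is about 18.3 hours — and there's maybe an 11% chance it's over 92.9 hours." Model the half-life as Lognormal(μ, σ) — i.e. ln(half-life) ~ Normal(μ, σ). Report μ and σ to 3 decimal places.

μ ≈ 3.618, σ ≈ 0.745

If T ~ Lognormal(μ,σ) then ln T ~ Normal(μ,σ), so the p-quantile of ln T is μ + z_p·σ.
ln(18.3) = 2.907 and ln(92.9) = 4.532; z_{0.17} = -0.9542, z_{0.89} = 1.227.
σ = (4.532 − 2.907)/(1.227 − (-0.9542)) = 0.745.
μ = 2.907 − (-0.9542)·0.745 = 3.618.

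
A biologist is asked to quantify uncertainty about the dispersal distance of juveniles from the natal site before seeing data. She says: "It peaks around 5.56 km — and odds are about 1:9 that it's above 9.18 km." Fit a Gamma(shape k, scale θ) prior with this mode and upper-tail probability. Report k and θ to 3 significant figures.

Gamma(k,θ) with k>1 has mode (k−1)θ, so θ = 5.56/(k−1).
Need P(X < 9.18) = 0.9 with θ tied to k this way. Start at k = 2, θ = 5.56: P(X<9.18) ≈ 0.491.
Too low — raise k to concentrate. Iterating converges to k ≈ 8.5.
Then θ = 5.56/(8.5−1) ≈ 0.741.

k ≈ 8.5, θ ≈ 0.741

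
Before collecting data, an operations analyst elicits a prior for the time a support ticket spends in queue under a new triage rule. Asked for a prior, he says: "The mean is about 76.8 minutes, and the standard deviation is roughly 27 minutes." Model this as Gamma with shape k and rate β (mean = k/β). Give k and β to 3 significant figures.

For Gamma(k, rate β): mean = k/β, variance = k/β², so CV = 1/√k.
CV = SD/mean = 27/76.8 = 0.3516, hence k = 1/CV² = 8.09.
Then β = k/mean = 8.09/76.8 = 0.105.

k ≈ 8.09, β ≈ 0.105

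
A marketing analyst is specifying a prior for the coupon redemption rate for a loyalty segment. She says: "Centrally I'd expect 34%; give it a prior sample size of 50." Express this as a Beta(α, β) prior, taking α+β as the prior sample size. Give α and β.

Under the effective-sample-size interpretation, Beta(α, β) has prior mean α/(α+β) and prior sample size α+β.
So α+β = 50 and α/(α+β) = 0.34, giving α = 0.34·50 = 17 and β = 50 − 17 = 33.

α = 17, β = 33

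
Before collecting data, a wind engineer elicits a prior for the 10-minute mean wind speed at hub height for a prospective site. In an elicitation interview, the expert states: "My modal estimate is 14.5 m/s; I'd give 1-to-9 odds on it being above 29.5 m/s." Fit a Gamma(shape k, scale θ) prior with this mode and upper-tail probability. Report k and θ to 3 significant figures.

k ≈ 4.8, θ ≈ 3.81

Gamma(k,θ) with k>1 has mode (k−1)θ, so θ = 14.5/(k−1).
Need P(X < 29.5) = 0.9 with θ tied to k this way. Start at k = 2, θ = 14.5: P(X<29.5) ≈ 0.603.
Too low — raise k to concentrate. Iterating converges to k ≈ 4.8.
Then θ = 14.5/(4.8−1) ≈ 3.81.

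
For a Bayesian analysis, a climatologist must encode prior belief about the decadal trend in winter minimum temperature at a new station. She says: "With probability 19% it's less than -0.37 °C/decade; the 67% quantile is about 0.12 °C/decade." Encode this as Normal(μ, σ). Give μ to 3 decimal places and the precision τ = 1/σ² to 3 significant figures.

μ = -0.044, τ = 7.23

The p-quantile of Normal(μ,σ) is μ + z_p·σ, with z_{0.19} = -0.8779 and z_{0.67} = 0.4399.
Eliminate σ: μ = (z₂·x₁ − z₁·x₂)/(z₂ − z₁) = (0.4399·-0.37 − (-0.8779)·0.12)/1.318 = -0.044.
Then σ = (x₂ − x₁)/(z₂ − z₁) = (0.12 − -0.37)/1.318 = 0.372.
Precision τ = 1/σ² = 1/0.3718² = 7.23.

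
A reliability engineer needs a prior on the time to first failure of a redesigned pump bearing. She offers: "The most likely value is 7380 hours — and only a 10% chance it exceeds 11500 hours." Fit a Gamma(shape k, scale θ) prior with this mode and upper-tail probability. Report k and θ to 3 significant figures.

Gamma(k,θ) with k>1 has mode (k−1)θ, so θ = 7380/(k−1).
Need P(X < 11500) = 0.9 with θ tied to k this way. Start at k = 2, θ = 7380: P(X<11500) ≈ 0.461.
Too low — raise k to concentrate. Iterating converges to k ≈ 10.5.
Then θ = 7380/(10.5−1) ≈ 776.

k ≈ 10.5, θ ≈ 776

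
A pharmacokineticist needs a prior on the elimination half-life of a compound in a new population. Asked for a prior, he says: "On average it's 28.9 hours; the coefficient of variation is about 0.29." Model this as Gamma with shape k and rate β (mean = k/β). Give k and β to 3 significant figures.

k ≈ 11.9, β ≈ 0.411

For Gamma(k, rate β): mean = k/β, variance = k/β², so CV = 1/√k.
CV = 0.29, hence k = 1/CV² = 11.9.
Then β = k/mean = 11.9/28.9 = 0.411.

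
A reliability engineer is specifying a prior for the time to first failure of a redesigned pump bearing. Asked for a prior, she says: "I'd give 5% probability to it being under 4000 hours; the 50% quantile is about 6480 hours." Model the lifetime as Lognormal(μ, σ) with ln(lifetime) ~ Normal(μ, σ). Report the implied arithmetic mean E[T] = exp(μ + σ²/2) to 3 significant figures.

If T ~ Lognormal(μ,σ) then ln T ~ Normal(μ,σ), so the p-quantile of ln T is μ + z_p·σ.
ln(4000) = 8.294 and ln(6480) = 8.776; z_{0.05} = -1.645, z_{0.5} = 0.
σ = (8.776 − 8.294)/(0 − (-1.645)) = 0.293.
μ = 8.294 − (-1.645)·0.293 = 8.776.
E[T] = exp(μ + σ²/2) = exp(8.776 + 0.0430) = 6760 hours.

E[T] ≈ 6760 hours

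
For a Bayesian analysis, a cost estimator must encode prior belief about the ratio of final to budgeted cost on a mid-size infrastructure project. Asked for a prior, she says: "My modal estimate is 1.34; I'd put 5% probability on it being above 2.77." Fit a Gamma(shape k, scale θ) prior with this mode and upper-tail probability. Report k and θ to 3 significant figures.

Gamma(k,θ) with k>1 has mode (k−1)θ, so θ = 1.34/(k−1).
Need P(X < 2.77) = 0.95 with θ tied to k this way. Start at k = 2, θ = 1.34: P(X<2.77) ≈ 0.612.
Too low — raise k to concentrate. Iterating converges to k ≈ 6.24.
Then θ = 1.34/(6.24−1) ≈ 0.256.

k ≈ 6.24, θ ≈ 0.256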